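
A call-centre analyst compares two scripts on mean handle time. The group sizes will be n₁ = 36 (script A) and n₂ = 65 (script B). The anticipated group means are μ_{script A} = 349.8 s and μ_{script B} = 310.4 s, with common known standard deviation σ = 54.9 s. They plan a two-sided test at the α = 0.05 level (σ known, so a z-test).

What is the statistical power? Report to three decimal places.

Power ≈ 0.932

Standardized effect: d = |μ_{script A} − μ_{script B}| / σ = |349.8 − 310.4| / 54.9 = 0.7177
Noncentrality parameter: δ = d / √(1/n₁ + 1/n₂) = 0.7177 / √(1/36 + 1/65) = 3.4544
Critical value for a two-sided test at α = 0.05: z_{α/2} = 1.960.
Power = Φ(δ − 1.960) + Φ(−δ − 1.960) = Φ(1.494) + Φ(-5.414) = 0.9325 + 0.0000 = 0.9325.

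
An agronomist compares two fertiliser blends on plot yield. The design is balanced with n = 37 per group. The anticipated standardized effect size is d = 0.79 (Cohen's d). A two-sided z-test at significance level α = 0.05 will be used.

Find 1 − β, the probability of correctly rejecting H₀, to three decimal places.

Power ≈ 0.925

Noncentrality parameter: δ = d·√(n/2) = 0.79 × √(37/2) = 3.3979
Critical value for a two-sided test at α = 0.05: z_{α/2} = 1.960.
Power = Φ(δ − 1.960) + Φ(−δ − 1.960) = Φ(1.438) + Φ(-5.358) = 0.9248 + 0.0000 = 0.9248.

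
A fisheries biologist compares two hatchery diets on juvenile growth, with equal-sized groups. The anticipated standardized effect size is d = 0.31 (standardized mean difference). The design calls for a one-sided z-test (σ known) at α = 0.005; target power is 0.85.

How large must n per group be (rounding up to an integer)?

n = 272 per group

Set Φ(δ − 2.576) = 0.85; then δ − 2.576 = Φ⁻¹(0.85) = 1.036, giving δ = 3.612.
δ = d·√(n/2) ⇒ n = 2(δ/d)² = 2 × (3.612 / 0.31)² = 271.56.
Round up to the next whole unit.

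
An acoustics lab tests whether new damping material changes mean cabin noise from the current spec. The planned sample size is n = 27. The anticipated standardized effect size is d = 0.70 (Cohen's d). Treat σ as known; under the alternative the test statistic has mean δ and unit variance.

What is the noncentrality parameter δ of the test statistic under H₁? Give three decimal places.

δ = d·√n = 0.70 × √27 = 3.6373

δ ≈ 3.637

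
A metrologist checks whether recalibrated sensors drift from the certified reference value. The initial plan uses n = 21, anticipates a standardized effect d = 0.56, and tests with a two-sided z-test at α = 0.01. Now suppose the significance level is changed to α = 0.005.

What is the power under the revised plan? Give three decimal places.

Power ≈ 0.405

δ = d·√n = 0.56 × √21 = 2.5662 (unchanged). New critical value: z_{0.0025} = 2.807.
Revised power = Φ(δ − 2.807) + Φ(−δ − 2.807) = Φ(-0.241) + Φ(-5.373) = 0.4049 + 0.0000 = 0.4049.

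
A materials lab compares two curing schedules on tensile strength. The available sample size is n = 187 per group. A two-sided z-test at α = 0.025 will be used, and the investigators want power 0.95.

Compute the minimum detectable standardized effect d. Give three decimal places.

Required noncentrality: δ = z_{0.0125} + z_{0.05} = 2.241 + 1.645 = 3.886.
(Lower-tail contribution to power is negligible for δ > 0.)
δ = d·√(n/2) ⇒ d = δ/√(n/2) = 3.886/√(187/2) = 0.4019.

d ≈ 0.402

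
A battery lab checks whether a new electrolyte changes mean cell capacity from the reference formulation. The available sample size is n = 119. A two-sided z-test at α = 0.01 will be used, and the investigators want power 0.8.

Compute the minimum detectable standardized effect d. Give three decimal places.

d ≈ 0.313

Required noncentrality: δ = z_{0.005} + z_{0.20} = 2.576 + 0.842 = 3.417.
(Lower-tail contribution to power is negligible for δ > 0.)
δ = d·√n ⇒ d = δ/√n = 3.417/√119 = 0.3133.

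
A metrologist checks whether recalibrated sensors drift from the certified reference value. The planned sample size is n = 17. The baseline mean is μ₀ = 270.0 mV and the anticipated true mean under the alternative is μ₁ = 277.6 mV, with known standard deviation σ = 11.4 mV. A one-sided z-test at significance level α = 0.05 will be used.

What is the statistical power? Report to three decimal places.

Power ≈ 0.865

Standardized effect: d = |μ₁ − μ₀| / σ = |277.6 − 270.0| / 11.4 = 0.6667
Noncentrality parameter: δ = d·√n = 0.6667 × √17 = 2.7487
Critical value for a one-sided test at α = 0.05: z_α = 1.645.
Power = Φ(δ − 1.645) = Φ(1.104) = 0.8652.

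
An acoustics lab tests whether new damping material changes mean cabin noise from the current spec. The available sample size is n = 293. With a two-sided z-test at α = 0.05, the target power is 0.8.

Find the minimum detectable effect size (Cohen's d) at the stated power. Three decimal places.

d ≈ 0.164

Need Φ(δ − 1.960) = 0.8, so δ = 1.960 + 0.842 = 2.802.
(Lower-tail contribution to power is negligible for δ > 0.)
δ = d·√n ⇒ d = δ/√n = 2.802/√293 = 0.1637.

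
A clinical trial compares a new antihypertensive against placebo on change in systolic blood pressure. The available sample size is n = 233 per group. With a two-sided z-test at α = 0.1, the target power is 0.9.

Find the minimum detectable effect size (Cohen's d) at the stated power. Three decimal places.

d ≈ 0.271

Need Φ(δ − 1.645) = 0.9, so δ = 1.645 + 1.282 = 2.926.
(The second rejection-region term Φ(−δ − z_{α/2}) is negligible and dropped.)
δ = d·√(n/2) ⇒ d = δ/√(n/2) = 2.926/√(233/2) = 0.2711.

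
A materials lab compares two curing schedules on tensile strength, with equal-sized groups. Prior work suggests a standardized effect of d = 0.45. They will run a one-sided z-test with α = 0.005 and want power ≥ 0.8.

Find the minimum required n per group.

n = 116 per group

Set Φ(δ − 2.576) = 0.8; then δ − 2.576 = Φ⁻¹(0.8) = 0.842, giving δ = 3.417.
δ = d·√(n/2) ⇒ n = 2(δ/d)² = 2 × (3.417 / 0.45)² = 115.35.
Rounding up, n = 116 per group.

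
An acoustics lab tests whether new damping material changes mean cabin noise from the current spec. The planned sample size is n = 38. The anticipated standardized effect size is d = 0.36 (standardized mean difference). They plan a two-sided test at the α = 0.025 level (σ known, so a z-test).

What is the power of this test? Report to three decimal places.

Power ≈ 0.491

Noncentrality parameter: δ = d·√n = 0.36 × √38 = 2.2192
Critical value for a two-sided test at α = 0.025: z_{α/2} = 2.241.
Power = Φ(δ − 2.241) + Φ(−δ − 2.241) = Φ(-0.022) + Φ(-4.461) = 0.4911 + 0.0000 = 0.4911.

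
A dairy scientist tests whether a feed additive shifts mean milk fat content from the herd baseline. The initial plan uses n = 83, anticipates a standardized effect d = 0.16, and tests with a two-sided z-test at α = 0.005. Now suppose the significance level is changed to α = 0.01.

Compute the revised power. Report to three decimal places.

Power ≈ 0.132

δ = d·√n = 0.16 × √83 = 1.4577 (unchanged). New critical value: z_{0.005} = 2.576.
Revised power = Φ(δ − 2.576) + Φ(−δ − 2.576) = Φ(-1.118) + Φ(-4.033) = 0.1317 + 0.0000 = 0.1318.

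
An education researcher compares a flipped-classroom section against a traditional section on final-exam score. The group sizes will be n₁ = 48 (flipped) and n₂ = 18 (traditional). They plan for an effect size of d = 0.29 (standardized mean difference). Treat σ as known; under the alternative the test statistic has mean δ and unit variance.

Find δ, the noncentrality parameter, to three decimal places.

The noncentrality parameter scales effect size by the design's sample-size factor: δ = d / √(1/n₁ + 1/n₂) = 0.29 / √(1/48 + 1/18) = 1.0493

δ ≈ 1.049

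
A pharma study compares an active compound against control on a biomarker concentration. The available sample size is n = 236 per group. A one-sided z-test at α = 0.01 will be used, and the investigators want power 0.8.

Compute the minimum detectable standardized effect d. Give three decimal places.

d ≈ 0.292

Required noncentrality: δ = z_{0.01} + z_{0.20} = 2.326 + 0.842 = 3.168.
δ = d·√(n/2) ⇒ d = δ/√(n/2) = 3.168/√(236/2) = 0.2916.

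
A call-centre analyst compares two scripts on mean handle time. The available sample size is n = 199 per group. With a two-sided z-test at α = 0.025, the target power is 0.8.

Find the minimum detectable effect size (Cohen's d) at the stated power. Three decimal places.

d ≈ 0.309

Required noncentrality: δ = z_{0.0125} + z_{0.20} = 2.241 + 0.842 = 3.083.
(Lower-tail contribution to power is negligible for δ > 0.)
δ = d·√(n/2) ⇒ d = δ/√(n/2) = 3.083/√(199/2) = 0.3091.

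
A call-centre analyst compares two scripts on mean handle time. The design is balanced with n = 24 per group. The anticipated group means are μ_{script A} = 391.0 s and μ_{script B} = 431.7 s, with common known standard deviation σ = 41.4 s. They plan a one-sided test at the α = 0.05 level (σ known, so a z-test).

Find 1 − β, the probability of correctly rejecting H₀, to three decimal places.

Standardized effect: d = |μ_{script A} − μ_{script B}| / σ = |391.0 − 431.7| / 41.4 = 0.9831
Noncentrality parameter: δ = d·√(n/2) = 0.9831 × √(24/2) = 3.4055
One-sided α = 0.05 → critical value z_{0.05} = 1.645.
Power = Φ(δ − 1.645) = Φ(1.761) = 0.9609.

Power ≈ 0.961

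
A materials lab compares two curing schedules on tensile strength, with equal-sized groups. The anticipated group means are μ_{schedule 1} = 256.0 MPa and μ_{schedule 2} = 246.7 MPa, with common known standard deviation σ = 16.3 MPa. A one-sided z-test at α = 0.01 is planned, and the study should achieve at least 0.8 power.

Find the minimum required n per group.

n = 62 per group

Standardized effect: d = |μ_{schedule 1} − μ_{schedule 2}| / σ = |256.0 − 246.7| / 16.3 = 0.5706
For power 0.8 need Φ(δ − z_{0.01}) = 0.8, so δ = z_{0.01} + z_{0.20} = 2.326 + 0.842 = 3.168.
δ = d·√(n/2) ⇒ n = 2(δ/d)² = 2 × (3.168 / 0.5706)² = 61.66.
Round up to the next whole unit.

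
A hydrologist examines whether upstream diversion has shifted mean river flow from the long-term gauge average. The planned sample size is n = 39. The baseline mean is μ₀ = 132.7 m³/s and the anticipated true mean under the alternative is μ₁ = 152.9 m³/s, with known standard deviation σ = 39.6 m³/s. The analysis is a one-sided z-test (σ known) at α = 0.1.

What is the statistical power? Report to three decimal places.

Standardized effect: d = |μ₁ − μ₀| / σ = |152.9 − 132.7| / 39.6 = 0.5101
Noncentrality parameter: δ = d·√n = 0.5101 × √39 = 3.1856
Critical value for a one-sided test at α = 0.1: z_α = 1.282.
Power = Φ(δ − 1.282) = Φ(1.904) = 0.9715.

Power ≈ 0.972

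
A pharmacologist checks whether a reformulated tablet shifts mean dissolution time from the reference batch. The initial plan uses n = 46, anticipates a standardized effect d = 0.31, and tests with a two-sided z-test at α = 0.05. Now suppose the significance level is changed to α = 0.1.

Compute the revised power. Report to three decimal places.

δ = d·√n = 0.31 × √46 = 2.1025 (unchanged). New critical value: z_{0.05} = 1.645.
Revised power = Φ(δ − 1.645) + Φ(−δ − 1.645) = Φ(0.458) + Φ(-3.747) = 0.6764 + 0.0001 = 0.6765.

Power ≈ 0.676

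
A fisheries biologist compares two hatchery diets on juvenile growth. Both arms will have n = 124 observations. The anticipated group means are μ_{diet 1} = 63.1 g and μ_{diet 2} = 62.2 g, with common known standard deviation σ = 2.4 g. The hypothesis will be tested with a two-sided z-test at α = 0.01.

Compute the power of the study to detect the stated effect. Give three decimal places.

Power ≈ 0.647

Standardized effect: d = |μ_{diet 1} − μ_{diet 2}| / σ = |63.1 − 62.2| / 2.4 = 0.3750
Noncentrality parameter: δ = d·√(n/2) = 0.3750 × √(124/2) = 2.9528
Two-sided α = 0.01 → critical value z_{0.005} = 2.576.
Power = Φ(δ − 2.576) + Φ(−δ − 2.576) = Φ(0.377) + Φ(-5.529) = 0.6469 + 0.0000 = 0.6469.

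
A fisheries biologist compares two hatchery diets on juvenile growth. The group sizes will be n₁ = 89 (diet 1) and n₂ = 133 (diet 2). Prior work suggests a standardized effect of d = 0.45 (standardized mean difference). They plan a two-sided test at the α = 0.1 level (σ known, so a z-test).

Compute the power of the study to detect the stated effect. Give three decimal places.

Power ≈ 0.950

Noncentrality parameter: δ = d / √(1/n₁ + 1/n₂) = 0.45 / √(1/89 + 1/133) = 3.2859
Critical value for a two-sided test at α = 0.1: z_{α/2} = 1.645.
Power = Φ(δ − 1.645) + Φ(−δ − 1.645) = Φ(1.641) + Φ(-4.931) = 0.9496 + 0.0000 = 0.9496.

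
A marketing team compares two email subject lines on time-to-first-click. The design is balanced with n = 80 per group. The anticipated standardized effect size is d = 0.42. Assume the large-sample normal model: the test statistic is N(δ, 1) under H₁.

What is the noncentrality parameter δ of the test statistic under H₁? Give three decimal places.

δ = d·√(n/2) = 0.42 × √(80/2) = 2.6563

δ ≈ 2.656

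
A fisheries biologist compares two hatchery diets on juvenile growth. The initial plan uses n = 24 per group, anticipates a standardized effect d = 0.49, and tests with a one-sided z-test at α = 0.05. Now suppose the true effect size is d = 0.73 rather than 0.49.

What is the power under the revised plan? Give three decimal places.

With d = 0.73: δ = d·√(n/2) = 0.73 × √(24/2) = 2.5288. Critical value z_{0.05} = 1.645.
Revised power = P(Z > 1.645 − δ) = Φ(0.884) = 0.8116.

Power ≈ 0.812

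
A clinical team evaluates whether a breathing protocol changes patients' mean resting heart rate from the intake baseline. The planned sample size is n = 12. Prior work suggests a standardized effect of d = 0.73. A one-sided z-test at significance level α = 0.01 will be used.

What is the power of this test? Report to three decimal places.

Noncentrality parameter: δ = d·√n = 0.73 × √12 = 2.5288
One-sided α = 0.01 → critical value z_{0.01} = 2.326.
Power = P(Z > 2.326 − δ) = Φ(0.202) = 0.5802.

Power ≈ 0.580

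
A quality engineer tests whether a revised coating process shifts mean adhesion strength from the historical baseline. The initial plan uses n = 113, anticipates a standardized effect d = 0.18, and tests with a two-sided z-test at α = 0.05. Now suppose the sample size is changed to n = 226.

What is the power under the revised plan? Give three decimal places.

Power ≈ 0.772

With n = 226: δ = d·√n = 0.18 × √226 = 2.7060. Critical value z_{0.025} = 1.960.
Revised power = Φ(δ − 1.960) + Φ(−δ − 1.960) = Φ(0.746) + Φ(-4.666) = 0.7722 + 0.0000 = 0.7722.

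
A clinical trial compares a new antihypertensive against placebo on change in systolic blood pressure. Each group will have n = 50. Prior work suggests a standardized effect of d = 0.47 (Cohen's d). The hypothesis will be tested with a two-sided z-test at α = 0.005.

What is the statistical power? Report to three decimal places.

Noncentrality parameter: δ = d·√(n/2) = 0.47 × √(50/2) = 2.3500
Critical value for a two-sided test at α = 0.005: z_{α/2} = 2.807.
Power = Φ(δ − 2.807) + Φ(−δ − 2.807) = Φ(-0.457) + Φ(-5.157) = 0.3238 + 0.0000 = 0.3238.

Power ≈ 0.324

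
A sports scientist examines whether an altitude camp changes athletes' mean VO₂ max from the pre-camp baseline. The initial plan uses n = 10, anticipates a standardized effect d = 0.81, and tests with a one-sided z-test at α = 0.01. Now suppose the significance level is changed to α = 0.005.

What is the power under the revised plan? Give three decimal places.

Power ≈ 0.494

δ = d·√n = 0.81 × √10 = 2.5614 (unchanged). New critical value: z_{0.005} = 2.576.
Revised power = P(Z > 2.576 − δ) = Φ(-0.014) = 0.4943.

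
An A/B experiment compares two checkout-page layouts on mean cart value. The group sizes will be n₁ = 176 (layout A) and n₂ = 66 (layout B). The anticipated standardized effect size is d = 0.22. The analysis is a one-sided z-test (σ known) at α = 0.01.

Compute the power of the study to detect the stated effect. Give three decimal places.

Noncentrality parameter: δ = d / √(1/n₁ + 1/n₂) = 0.22 / √(1/176 + 1/66) = 1.5242
Critical value for a one-sided test at α = 0.01: z_α = 2.326.
Power = Φ(δ − 2.326) = Φ(-0.802) = 0.2112.

Power ≈ 0.211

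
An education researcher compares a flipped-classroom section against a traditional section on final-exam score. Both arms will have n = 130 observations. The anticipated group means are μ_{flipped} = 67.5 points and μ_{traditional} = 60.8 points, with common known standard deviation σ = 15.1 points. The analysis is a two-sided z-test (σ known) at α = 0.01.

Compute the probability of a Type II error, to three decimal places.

Standardized effect: d = |μ_{flipped} − μ_{traditional}| / σ = |67.5 − 60.8| / 15.1 = 0.4437
Noncentrality parameter: δ = d·√(n/2) = 0.4437 × √(130/2) = 3.5773
Two-sided α = 0.01 → critical value z_{0.005} = 2.576.
Power = Φ(δ − 2.576) + Φ(−δ − 2.576) = Φ(1.001) + Φ(-6.153) = 0.8417 + 0.0000 = 0.8417.
Type II error: β = 1 − power = 1 − 0.8417 = 0.1583.

β ≈ 0.158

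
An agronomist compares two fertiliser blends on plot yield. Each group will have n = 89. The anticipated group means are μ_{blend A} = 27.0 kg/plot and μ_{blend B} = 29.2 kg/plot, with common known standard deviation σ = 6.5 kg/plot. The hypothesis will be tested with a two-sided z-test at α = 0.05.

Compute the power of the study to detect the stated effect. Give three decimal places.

Standardized effect: d = |μ_{blend A} − μ_{blend B}| / σ = |27.0 − 29.2| / 6.5 = 0.3385
Noncentrality parameter: δ = d·√(n/2) = 0.3385 × √(89/2) = 2.2578
Critical value for a two-sided test at α = 0.05: z_{α/2} = 1.960.
Power = Φ(δ − 1.960) + Φ(−δ − 1.960) = Φ(0.298) + Φ(-4.218) = 0.6171 + 0.0000 = 0.6171.

Power ≈ 0.617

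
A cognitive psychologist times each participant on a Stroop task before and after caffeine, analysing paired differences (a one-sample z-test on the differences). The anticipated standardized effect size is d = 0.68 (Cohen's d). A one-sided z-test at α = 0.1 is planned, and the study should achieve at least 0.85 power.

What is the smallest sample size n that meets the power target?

Set Φ(δ − 1.282) = 0.85; then δ − 1.282 = Φ⁻¹(0.85) = 1.036, giving δ = 2.318.
δ = d·√n ⇒ n = (δ/d)² = (2.318 / 0.68)² = 11.62.
Rounding up, n = 12.

n = 12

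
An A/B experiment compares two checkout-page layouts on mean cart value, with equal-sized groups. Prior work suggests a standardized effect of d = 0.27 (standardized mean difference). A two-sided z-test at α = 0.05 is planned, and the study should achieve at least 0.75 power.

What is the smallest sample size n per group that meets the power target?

n = 191 per group

For power 0.75 need Φ(δ − z_{0.025}) = 0.75, so δ = z_{0.025} + z_{0.25} = 1.960 + 0.674 = 2.634.
(For δ > 0 the lower-tail rejection region contributes negligibly to power, so the one-term inversion is standard.)
δ = d·√(n/2) ⇒ n = 2(δ/d)² = 2 × (2.634 / 0.27)² = 190.41.
Round up to the next whole unit.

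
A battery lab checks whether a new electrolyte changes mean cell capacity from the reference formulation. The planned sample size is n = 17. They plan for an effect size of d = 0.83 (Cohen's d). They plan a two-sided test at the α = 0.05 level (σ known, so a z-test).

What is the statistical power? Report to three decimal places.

Noncentrality parameter: δ = d·√n = 0.83 × √17 = 3.4222
Critical value for a two-sided test at α = 0.05: z_{α/2} = 1.960.
Power = Φ(δ − 1.960) + Φ(−δ − 1.960) = Φ(1.462) + Φ(-5.382) = 0.9282 + 0.0000 = 0.9282.

Power ≈ 0.928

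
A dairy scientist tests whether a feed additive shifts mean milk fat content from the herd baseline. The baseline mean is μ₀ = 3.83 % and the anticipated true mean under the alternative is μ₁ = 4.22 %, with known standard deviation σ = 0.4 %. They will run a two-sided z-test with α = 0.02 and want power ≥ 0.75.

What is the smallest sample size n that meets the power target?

n = 10

Standardized effect: d = |μ₁ − μ₀| / σ = |4.22 − 3.83| / 0.4 = 0.9750
Set Φ(δ − 2.326) = 0.75; then δ − 2.326 = Φ⁻¹(0.75) = 0.674, giving δ = 3.001.
(For δ > 0 the lower-tail rejection region contributes negligibly to power, so the one-term inversion is standard.)
δ = d·√n ⇒ n = (δ/d)² = (3.001 / 0.9750)² = 9.47.
Round up to the next whole unit.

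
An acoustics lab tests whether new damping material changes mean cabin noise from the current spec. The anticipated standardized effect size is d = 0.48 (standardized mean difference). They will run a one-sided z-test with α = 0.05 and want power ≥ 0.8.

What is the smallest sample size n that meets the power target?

n = 27

Set Φ(δ − 1.645) = 0.8; then δ − 1.645 = Φ⁻¹(0.8) = 0.842, giving δ = 2.486.
δ = d·√n ⇒ n = (δ/d)² = (2.486 / 0.48)² = 26.83.
Round up to the next whole unit.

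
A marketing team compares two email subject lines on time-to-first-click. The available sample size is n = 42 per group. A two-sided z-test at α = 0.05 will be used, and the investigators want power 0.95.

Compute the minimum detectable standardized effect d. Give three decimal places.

Required noncentrality: δ = z_{0.025} + z_{0.05} = 1.960 + 1.645 = 3.605.
(The second rejection-region term Φ(−δ − z_{α/2}) is negligible and dropped.)
δ = d·√(n/2) ⇒ d = δ/√(n/2) = 3.605/√(42/2) = 0.7866.

d ≈ 0.787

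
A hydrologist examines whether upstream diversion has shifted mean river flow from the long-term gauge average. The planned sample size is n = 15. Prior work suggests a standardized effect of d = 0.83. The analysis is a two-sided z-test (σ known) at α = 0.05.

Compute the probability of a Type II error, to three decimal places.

β ≈ 0.105

Noncentrality parameter: δ = d·√n = 0.83 × √15 = 3.2146
Critical value for a two-sided test at α = 0.05: z_{α/2} = 1.960.
Power = Φ(δ − 1.960) + Φ(−δ − 1.960) = Φ(1.255) + Φ(-5.175) = 0.8952 + 0.0000 = 0.8952.
Type II error: β = 1 − power = 1 − 0.8952 = 0.1048.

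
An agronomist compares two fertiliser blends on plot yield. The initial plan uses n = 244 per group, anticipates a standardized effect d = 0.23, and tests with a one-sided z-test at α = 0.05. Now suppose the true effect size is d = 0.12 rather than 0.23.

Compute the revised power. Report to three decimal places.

Power ≈ 0.375

With d = 0.12: δ = d·√(n/2) = 0.12 × √(244/2) = 1.3254. Critical value z_{0.05} = 1.645.
Revised power = Φ(δ − 1.645) = Φ(-0.319) = 0.3747.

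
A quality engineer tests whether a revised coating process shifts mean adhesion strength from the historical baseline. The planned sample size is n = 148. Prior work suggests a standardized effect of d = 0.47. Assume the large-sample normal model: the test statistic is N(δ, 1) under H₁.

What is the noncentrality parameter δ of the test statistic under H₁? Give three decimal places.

δ ≈ 5.718

The noncentrality parameter scales effect size by the design's sample-size factor: δ = d·√n = 0.47 × √148 = 5.7178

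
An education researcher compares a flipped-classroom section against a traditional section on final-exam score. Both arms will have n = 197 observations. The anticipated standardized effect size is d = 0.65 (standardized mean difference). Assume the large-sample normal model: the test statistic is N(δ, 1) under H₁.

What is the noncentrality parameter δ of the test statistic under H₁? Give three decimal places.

The noncentrality parameter scales effect size by the design's sample-size factor: δ = d·√(n/2) = 0.65 × √(197/2) = 6.4511

δ ≈ 6.451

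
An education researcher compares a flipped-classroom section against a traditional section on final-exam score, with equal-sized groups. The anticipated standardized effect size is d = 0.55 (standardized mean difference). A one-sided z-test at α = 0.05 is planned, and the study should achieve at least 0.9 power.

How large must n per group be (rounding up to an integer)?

n = 57 per group

Set Φ(δ − 1.645) = 0.9; then δ − 1.645 = Φ⁻¹(0.9) = 1.282, giving δ = 2.926.
δ = d·√(n/2) ⇒ n = 2(δ/d)² = 2 × (2.926 / 0.55)² = 56.62.
Rounding up, n = 57 per group.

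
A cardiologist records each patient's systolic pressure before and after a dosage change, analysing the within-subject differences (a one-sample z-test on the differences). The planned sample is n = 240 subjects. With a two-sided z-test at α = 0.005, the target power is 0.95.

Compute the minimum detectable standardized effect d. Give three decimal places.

Required noncentrality: δ = z_{0.0025} + z_{0.05} = 2.807 + 1.645 = 4.452.
(The second rejection-region term Φ(−δ − z_{α/2}) is negligible and dropped.)
δ = d·√n ⇒ d = δ/√n = 4.452/√240 = 0.2874.

d ≈ 0.287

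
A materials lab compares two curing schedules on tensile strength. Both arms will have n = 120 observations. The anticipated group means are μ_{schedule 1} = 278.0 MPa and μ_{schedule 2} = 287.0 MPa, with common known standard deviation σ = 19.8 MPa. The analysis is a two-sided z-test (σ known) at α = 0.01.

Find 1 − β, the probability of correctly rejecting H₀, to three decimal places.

Power ≈ 0.828

Standardized effect: d = |μ_{schedule 1} − μ_{schedule 2}| / σ = |278.0 − 287.0| / 19.8 = 0.4545
Noncentrality parameter: δ = d·√(n/2) = 0.4545 × √(120/2) = 3.5209
Two-sided α = 0.01 → critical value z_{0.005} = 2.576.
Power = Φ(δ − 2.576) + Φ(−δ − 2.576) = Φ(0.945) + Φ(-6.097) = 0.8277 + 0.0000 = 0.8277.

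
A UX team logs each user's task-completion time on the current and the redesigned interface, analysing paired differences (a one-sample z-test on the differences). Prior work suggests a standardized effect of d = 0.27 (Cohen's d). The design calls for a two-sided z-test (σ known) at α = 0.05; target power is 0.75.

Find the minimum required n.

Set Φ(δ − 1.960) = 0.75; then δ − 1.960 = Φ⁻¹(0.75) = 0.674, giving δ = 2.634.
(Ignoring the negligible lower-tail rejection probability gives the usual closed-form inversion.)
δ = d·√n ⇒ n = (δ/d)² = (2.634 / 0.27)² = 95.20.
Round up to the next whole unit.

n = 96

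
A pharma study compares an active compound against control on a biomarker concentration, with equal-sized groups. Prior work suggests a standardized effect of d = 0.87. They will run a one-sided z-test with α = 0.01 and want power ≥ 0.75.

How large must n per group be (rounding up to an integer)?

n = 24 per group

For power 0.75 need Φ(δ − z_{0.01}) = 0.75, so δ = z_{0.01} + z_{0.25} = 2.326 + 0.674 = 3.001.
δ = d·√(n/2) ⇒ n = 2(δ/d)² = 2 × (3.001 / 0.87)² = 23.79.
Round up to the next whole unit.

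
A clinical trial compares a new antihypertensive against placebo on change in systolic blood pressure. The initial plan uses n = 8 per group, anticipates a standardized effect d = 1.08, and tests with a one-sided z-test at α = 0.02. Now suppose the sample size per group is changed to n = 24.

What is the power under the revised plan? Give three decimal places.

Power ≈ 0.954

With n = 24 per group: δ = d·√(n/2) = 1.08 × √(24/2) = 3.7412. Critical value z_{0.02} = 2.054.
Revised power = Φ(δ − 2.054) = Φ(1.687) = 0.9542.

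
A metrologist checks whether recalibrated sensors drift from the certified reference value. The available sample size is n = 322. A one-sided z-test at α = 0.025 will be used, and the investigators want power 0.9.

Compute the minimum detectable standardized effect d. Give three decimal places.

d ≈ 0.181

Required noncentrality: δ = z_{0.025} + z_{0.10} = 1.960 + 1.282 = 3.242.
δ = d·√n ⇒ d = δ/√n = 3.242/√322 = 0.1806.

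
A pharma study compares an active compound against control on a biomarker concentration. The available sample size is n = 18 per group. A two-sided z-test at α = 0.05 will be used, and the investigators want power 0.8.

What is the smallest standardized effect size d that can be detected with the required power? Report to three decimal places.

Required noncentrality: δ = z_{0.025} + z_{0.20} = 1.960 + 0.842 = 2.802.
(Lower-tail contribution to power is negligible for δ > 0.)
δ = d·√(n/2) ⇒ d = δ/√(n/2) = 2.802/√(18/2) = 0.9339.

d ≈ 0.934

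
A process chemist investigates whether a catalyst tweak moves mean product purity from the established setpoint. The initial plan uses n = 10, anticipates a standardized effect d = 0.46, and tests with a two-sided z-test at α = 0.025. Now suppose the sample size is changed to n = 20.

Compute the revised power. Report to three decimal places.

Power ≈ 0.427

With n = 20: δ = d·√n = 0.46 × √20 = 2.0572. Critical value z_{0.0125} = 2.241.
Revised power = Φ(δ − 2.241) + Φ(−δ − 2.241) = Φ(-0.184) + Φ(-4.299) = 0.4269 + 0.0000 = 0.4269.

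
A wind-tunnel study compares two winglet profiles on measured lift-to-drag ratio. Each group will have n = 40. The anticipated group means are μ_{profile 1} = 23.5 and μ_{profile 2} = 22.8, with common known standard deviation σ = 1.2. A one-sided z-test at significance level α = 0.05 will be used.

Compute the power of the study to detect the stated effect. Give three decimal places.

Power ≈ 0.832

Standardized effect: d = |μ_{profile 1} − μ_{profile 2}| / σ = |23.5 − 22.8| / 1.2 = 0.5833
Noncentrality parameter: δ = d·√(n/2) = 0.5833 × √(40/2) = 2.6087
One-sided α = 0.05 → critical value z_{0.05} = 1.645.
Power = Φ(δ − 1.645) = Φ(0.964) = 0.8325.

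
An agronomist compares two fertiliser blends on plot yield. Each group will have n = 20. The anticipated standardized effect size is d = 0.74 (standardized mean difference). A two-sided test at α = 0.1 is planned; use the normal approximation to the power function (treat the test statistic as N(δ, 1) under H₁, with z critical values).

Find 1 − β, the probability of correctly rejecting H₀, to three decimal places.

Noncentrality parameter: δ = d·√(n/2) = 0.74 × √(20/2) = 2.3401
Two-sided α = 0.1 → critical value z_{0.05} = 1.645.
Power = Φ(δ − 1.645) + Φ(−δ − 1.645) = Φ(0.695) + Φ(-3.985) = 0.7565 + 0.0000 = 0.7566.

Power ≈ 0.757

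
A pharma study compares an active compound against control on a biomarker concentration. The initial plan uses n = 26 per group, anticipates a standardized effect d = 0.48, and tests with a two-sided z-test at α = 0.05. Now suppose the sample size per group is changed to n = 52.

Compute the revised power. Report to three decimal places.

Power ≈ 0.687

With n = 52 per group: δ = d·√(n/2) = 0.48 × √(52/2) = 2.4475. Critical value z_{0.025} = 1.960.
Revised power = Φ(δ − 1.960) + Φ(−δ − 1.960) = Φ(0.488) + Φ(-4.407) = 0.6871 + 0.0000 = 0.6871.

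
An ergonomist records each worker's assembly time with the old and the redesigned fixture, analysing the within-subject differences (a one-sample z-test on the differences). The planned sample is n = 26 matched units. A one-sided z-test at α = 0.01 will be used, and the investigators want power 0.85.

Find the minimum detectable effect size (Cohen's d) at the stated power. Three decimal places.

d ≈ 0.659

Required noncentrality: δ = z_{0.01} + z_{0.15} = 2.326 + 1.036 = 3.363.
δ = d·√n ⇒ d = δ/√n = 3.363/√26 = 0.6595.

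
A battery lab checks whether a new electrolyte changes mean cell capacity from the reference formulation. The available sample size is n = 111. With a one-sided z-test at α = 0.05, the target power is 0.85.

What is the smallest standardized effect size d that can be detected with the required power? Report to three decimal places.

d ≈ 0.254

Need Φ(δ − 1.645) = 0.85, so δ = 1.645 + 1.036 = 2.681.
δ = d·√n ⇒ d = δ/√n = 2.681/√111 = 0.2545.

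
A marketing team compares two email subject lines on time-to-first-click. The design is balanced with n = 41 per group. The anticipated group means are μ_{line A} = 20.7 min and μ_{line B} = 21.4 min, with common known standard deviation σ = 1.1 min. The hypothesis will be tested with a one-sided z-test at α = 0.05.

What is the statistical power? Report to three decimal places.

Power ≈ 0.892

Standardized effect: d = |μ_{line A} − μ_{line B}| / σ = |20.7 − 21.4| / 1.1 = 0.6364
Noncentrality parameter: λ = d·√(n/2) = 0.6364 × √(41/2) = 2.8813
Critical value for a one-sided test at α = 0.05: z_α = 1.645.
Power = Φ(λ − 1.645) = Φ(1.236) = 0.8918.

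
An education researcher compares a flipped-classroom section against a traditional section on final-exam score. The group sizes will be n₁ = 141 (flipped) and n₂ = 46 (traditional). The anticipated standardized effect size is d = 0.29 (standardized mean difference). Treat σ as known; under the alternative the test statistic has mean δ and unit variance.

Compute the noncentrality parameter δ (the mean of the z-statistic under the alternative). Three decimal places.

δ ≈ 1.708

The noncentrality parameter scales effect size by the design's sample-size factor: δ = d / √(1/n₁ + 1/n₂) = 0.29 / √(1/141 + 1/46) = 1.7079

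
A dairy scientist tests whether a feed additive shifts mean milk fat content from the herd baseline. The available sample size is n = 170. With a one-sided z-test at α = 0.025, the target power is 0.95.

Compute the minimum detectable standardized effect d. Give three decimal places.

Required noncentrality: δ = z_{0.025} + z_{0.05} = 1.960 + 1.645 = 3.605.
δ = d·√n ⇒ d = δ/√n = 3.605/√170 = 0.2765.

d ≈ 0.276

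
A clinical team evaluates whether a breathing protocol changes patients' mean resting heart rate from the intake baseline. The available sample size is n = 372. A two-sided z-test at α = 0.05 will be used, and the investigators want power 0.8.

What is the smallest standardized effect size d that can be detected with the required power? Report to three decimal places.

Need Φ(δ − 1.960) = 0.8, so δ = 1.960 + 0.842 = 2.802.
(Lower-tail contribution to power is negligible for δ > 0.)
δ = d·√n ⇒ d = δ/√n = 2.802/√372 = 0.1453.

d ≈ 0.145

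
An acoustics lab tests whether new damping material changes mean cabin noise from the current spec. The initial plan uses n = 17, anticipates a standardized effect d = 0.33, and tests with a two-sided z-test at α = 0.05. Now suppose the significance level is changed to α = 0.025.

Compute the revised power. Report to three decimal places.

Power ≈ 0.189

δ = d·√n = 0.33 × √17 = 1.3606 (unchanged). New critical value: z_{0.0125} = 2.241.
Revised power = Φ(δ − 2.241) + Φ(−δ − 2.241) = Φ(-0.881) + Φ(-3.602) = 0.1892 + 0.0002 = 0.1894.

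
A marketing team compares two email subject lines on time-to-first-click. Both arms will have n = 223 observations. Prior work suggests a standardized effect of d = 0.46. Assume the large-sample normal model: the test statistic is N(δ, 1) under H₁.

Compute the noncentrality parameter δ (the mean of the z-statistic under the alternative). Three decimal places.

δ = d·√(n/2) = 0.46 × √(223/2) = 4.8573

δ ≈ 4.857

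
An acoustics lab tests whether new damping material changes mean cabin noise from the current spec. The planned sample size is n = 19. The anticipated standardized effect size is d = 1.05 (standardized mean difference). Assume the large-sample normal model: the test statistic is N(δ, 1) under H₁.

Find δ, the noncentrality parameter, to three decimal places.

δ ≈ 4.577

δ = d·√n = 1.05 × √19 = 4.5768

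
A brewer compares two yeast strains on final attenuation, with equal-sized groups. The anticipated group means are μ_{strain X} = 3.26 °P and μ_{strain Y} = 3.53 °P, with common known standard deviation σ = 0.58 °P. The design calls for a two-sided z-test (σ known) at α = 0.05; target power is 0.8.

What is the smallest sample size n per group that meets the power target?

n = 73 per group

Standardized effect: d = |μ_{strain X} − μ_{strain Y}| / σ = |3.26 − 3.53| / 0.58 = 0.4655
Set Φ(δ − 1.960) = 0.8; then δ − 1.960 = Φ⁻¹(0.8) = 0.842, giving δ = 2.802.
(For δ > 0 the lower-tail rejection region contributes negligibly to power, so the one-term inversion is standard.)
δ = d·√(n/2) ⇒ n = 2(δ/d)² = 2 × (2.802 / 0.4655)² = 72.44.
Rounding up, n = 73 per group.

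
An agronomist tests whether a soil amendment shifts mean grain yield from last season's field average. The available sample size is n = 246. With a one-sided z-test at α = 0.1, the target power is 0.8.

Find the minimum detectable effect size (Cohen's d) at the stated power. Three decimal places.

Need Φ(δ − 1.282) = 0.8, so δ = 1.282 + 0.842 = 2.123.
δ = d·√n ⇒ d = δ/√n = 2.123/√246 = 0.1354.

d ≈ 0.135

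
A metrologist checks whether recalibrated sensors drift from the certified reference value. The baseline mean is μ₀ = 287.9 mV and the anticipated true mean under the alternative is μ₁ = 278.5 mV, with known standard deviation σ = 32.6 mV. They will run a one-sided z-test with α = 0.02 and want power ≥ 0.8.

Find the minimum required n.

n = 101

Standardized effect: d = |μ₁ − μ₀| / σ = |278.5 − 287.9| / 32.6 = 0.2883
Set Φ(δ − 2.054) = 0.8; then δ − 2.054 = Φ⁻¹(0.8) = 0.842, giving δ = 2.895.
δ = d·√n ⇒ n = (δ/d)² = (2.895 / 0.2883)² = 100.83.
Rounding up, n = 101.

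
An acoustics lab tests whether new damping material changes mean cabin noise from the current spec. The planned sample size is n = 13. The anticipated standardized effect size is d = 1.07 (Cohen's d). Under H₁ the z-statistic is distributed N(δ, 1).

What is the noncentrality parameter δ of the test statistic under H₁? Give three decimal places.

δ ≈ 3.858

δ = d·√n = 1.07 × √13 = 3.8579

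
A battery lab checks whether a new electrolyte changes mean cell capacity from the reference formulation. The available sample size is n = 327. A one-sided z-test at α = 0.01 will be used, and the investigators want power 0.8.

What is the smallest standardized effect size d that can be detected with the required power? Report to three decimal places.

Required noncentrality: δ = z_{0.01} + z_{0.20} = 2.326 + 0.842 = 3.168.
δ = d·√n ⇒ d = δ/√n = 3.168/√327 = 0.1752.

d ≈ 0.175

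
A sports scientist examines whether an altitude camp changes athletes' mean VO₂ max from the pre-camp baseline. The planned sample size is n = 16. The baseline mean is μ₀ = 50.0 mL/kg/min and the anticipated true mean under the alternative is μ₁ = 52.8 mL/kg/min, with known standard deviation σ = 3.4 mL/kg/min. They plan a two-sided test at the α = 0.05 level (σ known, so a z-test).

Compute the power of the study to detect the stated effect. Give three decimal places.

Standardized effect: d = |μ₁ − μ₀| / σ = |52.8 − 50.0| / 3.4 = 0.8235
Noncentrality parameter: δ = d·√n = 0.8235 × √16 = 3.2941
Two-sided α = 0.05 → critical value z_{0.025} = 1.960.
Power = Φ(δ − 1.960) + Φ(−δ − 1.960) = Φ(1.334) + Φ(-5.254) = 0.9089 + 0.0000 = 0.9089.

Power ≈ 0.909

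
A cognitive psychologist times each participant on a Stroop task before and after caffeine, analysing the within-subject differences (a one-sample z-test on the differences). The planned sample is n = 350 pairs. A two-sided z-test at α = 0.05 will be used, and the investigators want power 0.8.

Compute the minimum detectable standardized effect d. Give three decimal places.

Required noncentrality: δ = z_{0.025} + z_{0.20} = 1.960 + 0.842 = 2.802.
(The second rejection-region term Φ(−δ − z_{α/2}) is negligible and dropped.)
δ = d·√n ⇒ d = δ/√n = 2.802/√350 = 0.1498.

d ≈ 0.150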